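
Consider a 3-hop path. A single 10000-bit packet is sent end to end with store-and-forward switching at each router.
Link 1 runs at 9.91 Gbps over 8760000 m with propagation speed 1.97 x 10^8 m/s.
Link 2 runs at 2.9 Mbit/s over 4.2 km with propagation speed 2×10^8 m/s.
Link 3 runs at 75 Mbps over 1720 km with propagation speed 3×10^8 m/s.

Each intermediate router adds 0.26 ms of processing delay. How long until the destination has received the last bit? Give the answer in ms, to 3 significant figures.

54.3 ms

Transmission delays (L/R per hop): 0.00100908, 3.44828, 0.133333 ms; sum = 3.58262 ms.
Propagation delays (d/s per hop): 44.467, 0.021, 5.73333 ms; sum = 50.2213 ms.
Processing at 2 router(s): 2 × 0.26 ms = 0.52 ms.
End-to-end = 54.3 ms.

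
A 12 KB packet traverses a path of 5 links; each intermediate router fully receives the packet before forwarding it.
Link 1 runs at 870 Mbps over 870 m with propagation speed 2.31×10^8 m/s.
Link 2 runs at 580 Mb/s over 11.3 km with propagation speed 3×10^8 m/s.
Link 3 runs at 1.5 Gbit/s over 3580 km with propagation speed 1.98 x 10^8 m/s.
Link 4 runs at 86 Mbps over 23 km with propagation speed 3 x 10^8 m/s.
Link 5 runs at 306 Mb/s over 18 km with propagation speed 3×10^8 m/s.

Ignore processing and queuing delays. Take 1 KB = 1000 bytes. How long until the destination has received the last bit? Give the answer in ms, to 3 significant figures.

L = 96000 bits.
Transmission delays (L/R per hop): 0.110345, 0.165517, 0.064, 1.11628, 0.313725 ms; sum = 1.76987 ms.
Propagation delays (d/s per hop): 0.00376623, 0.0376667, 18.0808, 0.0766667, 0.06 ms; sum = 18.2589 ms.
End-to-end = 20.0 ms.

20.0 ms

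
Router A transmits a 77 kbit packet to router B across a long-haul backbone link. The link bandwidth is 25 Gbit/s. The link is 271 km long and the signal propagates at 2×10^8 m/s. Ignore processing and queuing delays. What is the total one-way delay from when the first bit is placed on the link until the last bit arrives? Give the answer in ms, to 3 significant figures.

1.36 ms

L = 77000 bits.
Transmission delay = L/R = 77000 / 25000000000 = 0.00308 ms.
Propagation delay = d/s = 271000 m / 200000000 m/s = 1.355 ms.
Total = 1.36 ms.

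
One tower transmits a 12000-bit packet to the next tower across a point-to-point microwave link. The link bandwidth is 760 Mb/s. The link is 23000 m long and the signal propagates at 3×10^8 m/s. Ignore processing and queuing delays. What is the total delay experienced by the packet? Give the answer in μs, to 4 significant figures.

Transmission delay = L/R = 12000 / 760000000 = 15.7895 μs.
Propagation delay = d/s = 23000 m / 300000000 m/s = 76.6667 μs.
Total = 92.46 μs.

92.46 μs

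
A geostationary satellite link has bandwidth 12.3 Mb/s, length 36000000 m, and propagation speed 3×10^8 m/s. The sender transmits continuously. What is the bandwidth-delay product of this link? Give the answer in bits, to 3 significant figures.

1480000 bits

Propagation delay = 36000000 / 300000000 = 0.12 s.
BDP = R × t_prop = 12300000 × 0.12 = 1476000 bits.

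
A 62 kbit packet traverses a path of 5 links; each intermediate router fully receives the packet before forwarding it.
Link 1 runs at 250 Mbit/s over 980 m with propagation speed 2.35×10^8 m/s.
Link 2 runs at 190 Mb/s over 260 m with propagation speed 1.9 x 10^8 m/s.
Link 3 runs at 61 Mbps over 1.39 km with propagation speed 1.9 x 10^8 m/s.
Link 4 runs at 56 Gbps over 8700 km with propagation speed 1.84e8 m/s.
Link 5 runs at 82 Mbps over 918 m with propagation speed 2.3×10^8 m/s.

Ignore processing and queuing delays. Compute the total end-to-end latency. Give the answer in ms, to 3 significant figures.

L = 62000 bits.
Transmission delays (L/R per hop): 0.248, 0.326316, 1.01639, 0.00110714, 0.756098 ms; sum = 2.34791 ms.
Propagation delays (d/s per hop): 0.00417021, 0.00136842, 0.00731579, 47.2826, 0.0039913 ms; sum = 47.2995 ms.
End-to-end = 49.6 ms.

49.6 ms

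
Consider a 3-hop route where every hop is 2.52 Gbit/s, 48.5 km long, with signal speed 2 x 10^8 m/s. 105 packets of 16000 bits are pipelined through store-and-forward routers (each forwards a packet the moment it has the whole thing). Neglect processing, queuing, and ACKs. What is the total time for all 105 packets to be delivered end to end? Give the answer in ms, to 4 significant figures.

1.407 ms

Per-hop transmission t_tx = L/R = 16000/2520000000 = 0.00634921 ms.
Per-hop propagation t_prop = 48500/200000000 = 0.2425 ms.
Pipeline fill: first packet needs 3·t_tx to clear all hops; remaining 104 packets each add one t_tx.
Total = (3+105-1)·t_tx + 3·t_prop = 107·0.00634921 + 3·0.2425 = 1.407 ms.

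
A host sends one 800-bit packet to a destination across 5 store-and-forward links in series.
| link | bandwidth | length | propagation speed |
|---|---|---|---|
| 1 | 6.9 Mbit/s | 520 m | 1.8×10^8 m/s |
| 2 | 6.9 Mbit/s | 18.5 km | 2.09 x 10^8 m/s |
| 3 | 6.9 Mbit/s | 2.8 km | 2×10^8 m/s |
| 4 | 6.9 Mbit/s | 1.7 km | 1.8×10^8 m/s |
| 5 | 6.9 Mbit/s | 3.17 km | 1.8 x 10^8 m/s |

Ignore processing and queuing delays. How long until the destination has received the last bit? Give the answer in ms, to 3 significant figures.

Transmission delay per hop = L/R = 800/6900000 = 0.115942 ms; 5 hops → 0.57971 ms.
Propagation delays (d/s per hop): 0.00288889, 0.0885167, 0.014, 0.00944444, 0.0176111 ms; sum = 0.132461 ms.
End-to-end = 0.712 ms.

0.712 ms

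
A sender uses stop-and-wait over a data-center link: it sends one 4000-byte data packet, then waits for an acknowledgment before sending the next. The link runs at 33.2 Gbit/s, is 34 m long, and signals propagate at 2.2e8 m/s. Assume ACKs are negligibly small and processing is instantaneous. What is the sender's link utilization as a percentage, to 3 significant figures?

t_tx = L/R = 32000/3.32e+10 = 9.63855e-07 s.
t_prop = 34/2.2e+08 = 1.54545e-07 s; RTT = 3.09091e-07 s.
Cycle = t_tx + RTT = 1.27295e-06 s.
Utilization = t_tx / cycle = 9.63855e-07/1.27295e-06 = 75.7 %.

75.7 %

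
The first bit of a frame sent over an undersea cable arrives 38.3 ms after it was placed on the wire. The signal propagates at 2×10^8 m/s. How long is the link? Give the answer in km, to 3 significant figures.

d = s × t_prop = 200000000 × 0.0383 = 7660 km.

7660 km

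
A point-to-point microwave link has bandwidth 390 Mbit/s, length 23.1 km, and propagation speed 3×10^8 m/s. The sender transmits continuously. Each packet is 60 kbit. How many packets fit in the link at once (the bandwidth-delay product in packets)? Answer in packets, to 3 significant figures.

Propagation delay = 23100 / 300000000 = 7.7e-05 s.
BDP = R × t_prop = 390000000 × 7.7e-05 = 30030 bits.
In packets of 60000 bits: 0.501 packets.

0.501 packets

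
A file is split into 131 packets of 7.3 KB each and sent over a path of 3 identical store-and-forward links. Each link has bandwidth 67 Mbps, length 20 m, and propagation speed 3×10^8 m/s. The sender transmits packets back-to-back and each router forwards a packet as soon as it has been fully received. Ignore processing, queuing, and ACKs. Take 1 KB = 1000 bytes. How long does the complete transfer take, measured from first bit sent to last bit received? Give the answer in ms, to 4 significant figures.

115.9 ms

Per-hop transmission t_tx = L/R = 58400/67000000 = 0.871642 ms.
Per-hop propagation t_prop = 20/300000000 = 6.66667e-05 ms.
Pipeline fill: first packet needs 3·t_tx to clear all hops; remaining 130 packets each add one t_tx.
Total = (3+131-1)·t_tx + 3·t_prop = 133·0.871642 + 3·6.66667e-05 = 115.9 ms.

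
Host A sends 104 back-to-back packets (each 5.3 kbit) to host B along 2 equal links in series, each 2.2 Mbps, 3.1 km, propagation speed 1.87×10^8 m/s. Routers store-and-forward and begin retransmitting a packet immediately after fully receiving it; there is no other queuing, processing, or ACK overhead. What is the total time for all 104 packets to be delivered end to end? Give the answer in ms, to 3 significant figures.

Per-hop transmission t_tx = L/R = 5300/2200000 = 2.40909 ms.
Per-hop propagation t_prop = 3100/187000000 = 0.0165775 ms.
Pipeline fill: first packet needs 2·t_tx to clear all hops; remaining 103 packets each add one t_tx.
Total = (2+104-1)·t_tx + 2·t_prop = 105·2.40909 + 2·0.0165775 = 253 ms.

253 ms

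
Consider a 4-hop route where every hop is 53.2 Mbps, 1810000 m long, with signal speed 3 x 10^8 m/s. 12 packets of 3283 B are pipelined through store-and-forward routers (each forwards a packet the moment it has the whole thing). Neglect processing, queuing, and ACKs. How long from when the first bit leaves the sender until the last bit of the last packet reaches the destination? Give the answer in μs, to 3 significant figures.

Per-hop transmission t_tx = L/R = 26264/53200000 = 493.684 μs.
Per-hop propagation t_prop = 1810000/300000000 = 6033.33 μs.
Pipeline fill: first packet needs 4·t_tx to clear all hops; remaining 11 packets each add one t_tx.
Total = (4+12-1)·t_tx + 4·t_prop = 15·493.684 + 4·6033.33 = 31500 μs.

31500 μs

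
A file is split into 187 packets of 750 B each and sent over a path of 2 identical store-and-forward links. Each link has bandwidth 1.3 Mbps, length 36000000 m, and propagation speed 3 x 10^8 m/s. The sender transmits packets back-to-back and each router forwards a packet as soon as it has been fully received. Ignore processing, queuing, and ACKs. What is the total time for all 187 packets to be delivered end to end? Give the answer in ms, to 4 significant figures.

Per-hop transmission t_tx = L/R = 6000/1300000 = 4.61538 ms.
Per-hop propagation t_prop = 36000000/300000000 = 120 ms.
Pipeline fill: first packet needs 2·t_tx to clear all hops; remaining 186 packets each add one t_tx.
Total = (2+187-1)·t_tx + 2·t_prop = 188·4.61538 + 2·120 = 1108 ms.

1108 ms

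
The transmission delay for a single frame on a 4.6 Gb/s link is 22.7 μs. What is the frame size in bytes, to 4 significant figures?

13050 bytes

L = R × t_tx = 4600000000 b/s × 2.27e-05 s = 104420 bits.
In bytes: 104420 / 8 = 13050 bytes.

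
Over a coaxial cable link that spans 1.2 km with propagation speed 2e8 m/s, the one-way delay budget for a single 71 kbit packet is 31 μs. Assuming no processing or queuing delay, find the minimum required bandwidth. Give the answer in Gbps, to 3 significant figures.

2.84 Gbps

Propagation delay = 1200 / 200000000 = 6 μs.
Transmission budget = 31 − 6 = 25 μs.
R ≥ L / t_tx = 71000 bits / 2.5e-05 s = 2.84 Gbps.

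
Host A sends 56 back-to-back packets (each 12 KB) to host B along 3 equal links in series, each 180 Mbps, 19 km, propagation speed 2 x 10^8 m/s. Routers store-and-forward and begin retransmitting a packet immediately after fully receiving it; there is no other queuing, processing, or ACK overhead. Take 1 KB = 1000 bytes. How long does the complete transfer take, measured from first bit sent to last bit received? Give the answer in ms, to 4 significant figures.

Per-hop transmission t_tx = L/R = 96000/180000000 = 0.533333 ms.
Per-hop propagation t_prop = 19000/200000000 = 0.095 ms.
Pipeline fill: first packet needs 3·t_tx to clear all hops; remaining 55 packets each add one t_tx.
Total = (3+56-1)·t_tx + 3·t_prop = 58·0.533333 + 3·0.095 = 31.22 ms.

31.22 ms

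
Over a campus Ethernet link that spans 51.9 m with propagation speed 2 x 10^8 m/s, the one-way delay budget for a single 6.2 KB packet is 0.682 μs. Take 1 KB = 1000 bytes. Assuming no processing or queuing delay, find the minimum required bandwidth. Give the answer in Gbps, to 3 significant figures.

117 Gbps

L = 49600 bits.
Propagation delay = 51.9 / 200000000 = 0.2595 μs.
Transmission budget = 0.682 − 0.2595 = 0.4225 μs.
R ≥ L / t_tx = 49600 bits / 4.225e-07 s = 117 Gbps.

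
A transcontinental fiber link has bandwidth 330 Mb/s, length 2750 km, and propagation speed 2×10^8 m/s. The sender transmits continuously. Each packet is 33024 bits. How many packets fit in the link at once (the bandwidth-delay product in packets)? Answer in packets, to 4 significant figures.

Propagation delay = 2750000 / 200000000 = 0.01375 s.
BDP = R × t_prop = 330000000 × 0.01375 = 4537500 bits.
In packets of 33024 bits: 137.4 packets.

137.4 packets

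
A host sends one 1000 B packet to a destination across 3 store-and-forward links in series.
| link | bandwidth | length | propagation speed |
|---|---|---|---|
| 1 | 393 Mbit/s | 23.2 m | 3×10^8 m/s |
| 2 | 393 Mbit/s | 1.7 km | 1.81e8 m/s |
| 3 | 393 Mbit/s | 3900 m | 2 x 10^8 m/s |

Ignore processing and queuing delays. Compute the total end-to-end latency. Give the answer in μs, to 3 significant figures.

L = 1000 × 8 = 8000 bits.
Transmission delay per hop = L/R = 8000/393000000 = 20.3562 μs; 3 hops → 61.0687 μs.
Propagation delays (d/s per hop): 0.0773333, 9.39227, 19.5 μs; sum = 28.9696 μs.
End-to-end = 90.0 μs.

90.0 μs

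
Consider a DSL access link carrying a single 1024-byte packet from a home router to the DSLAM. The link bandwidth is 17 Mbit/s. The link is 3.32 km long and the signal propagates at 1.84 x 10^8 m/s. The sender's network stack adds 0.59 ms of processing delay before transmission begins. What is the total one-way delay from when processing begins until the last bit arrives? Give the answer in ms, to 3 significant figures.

1.09 ms

L = 1024 × 8 = 8192 bits.
Transmission delay = L/R = 8192 / 17000000 = 0.481882 ms.
Propagation delay = d/s = 3320 m / 184000000 m/s = 0.0180435 ms.
Plus processing delay 0.59 ms = 0.59 ms.
Total = 1.09 ms.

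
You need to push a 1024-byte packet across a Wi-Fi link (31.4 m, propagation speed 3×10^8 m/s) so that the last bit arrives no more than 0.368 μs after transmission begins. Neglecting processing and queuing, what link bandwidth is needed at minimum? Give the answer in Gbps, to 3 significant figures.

L = 8192 bits.
Propagation delay = 31.4 / 300000000 = 0.104667 μs.
Transmission budget = 0.368 − 0.104667 = 0.263333 μs.
R ≥ L / t_tx = 8192 bits / 2.63333e-07 s = 31.1 Gbps.

31.1 Gbps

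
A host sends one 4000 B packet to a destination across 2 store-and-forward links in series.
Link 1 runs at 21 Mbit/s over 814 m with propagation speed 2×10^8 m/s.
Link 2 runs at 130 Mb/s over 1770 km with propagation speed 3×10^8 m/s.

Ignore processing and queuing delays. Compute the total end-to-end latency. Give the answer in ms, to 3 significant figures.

L = 4000 × 8 = 32000 bits.
Transmission delays (L/R per hop): 1.52381, 0.246154 ms; sum = 1.76996 ms.
Propagation delays (d/s per hop): 0.00407, 5.9 ms; sum = 5.90407 ms.
End-to-end = 7.67 ms.

7.67 ms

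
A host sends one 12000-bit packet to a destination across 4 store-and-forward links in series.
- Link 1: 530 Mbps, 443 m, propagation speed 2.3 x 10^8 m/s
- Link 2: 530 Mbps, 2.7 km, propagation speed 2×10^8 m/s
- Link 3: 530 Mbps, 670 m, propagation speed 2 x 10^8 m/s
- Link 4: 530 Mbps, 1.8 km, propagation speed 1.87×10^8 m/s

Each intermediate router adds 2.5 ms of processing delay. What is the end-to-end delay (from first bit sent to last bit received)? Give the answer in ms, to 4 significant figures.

Transmission delay per hop = L/R = 12000/530000000 = 0.0226415 ms; 4 hops → 0.090566 ms.
Propagation delays (d/s per hop): 0.00192609, 0.0135, 0.00335, 0.00962567 ms; sum = 0.0284018 ms.
Processing at 3 router(s): 3 × 2.5 ms = 7.5 ms.
End-to-end = 7.619 ms.

7.619 ms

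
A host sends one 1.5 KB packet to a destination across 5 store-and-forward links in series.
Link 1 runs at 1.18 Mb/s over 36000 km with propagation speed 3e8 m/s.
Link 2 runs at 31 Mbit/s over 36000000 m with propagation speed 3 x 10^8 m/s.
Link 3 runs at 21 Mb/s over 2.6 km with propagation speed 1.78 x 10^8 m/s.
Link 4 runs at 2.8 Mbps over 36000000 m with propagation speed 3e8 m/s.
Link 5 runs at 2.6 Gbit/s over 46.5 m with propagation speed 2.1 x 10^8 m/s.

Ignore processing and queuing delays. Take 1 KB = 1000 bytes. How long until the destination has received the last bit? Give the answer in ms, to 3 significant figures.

375 ms

L = 12000 bits.
Transmission delays (L/R per hop): 10.1695, 0.387097, 0.571429, 4.28571, 0.00461538 ms; sum = 15.4183 ms.
Propagation delays (d/s per hop): 120, 120, 0.0146067, 120, 0.000221429 ms; sum = 360.015 ms.
End-to-end = 375 ms.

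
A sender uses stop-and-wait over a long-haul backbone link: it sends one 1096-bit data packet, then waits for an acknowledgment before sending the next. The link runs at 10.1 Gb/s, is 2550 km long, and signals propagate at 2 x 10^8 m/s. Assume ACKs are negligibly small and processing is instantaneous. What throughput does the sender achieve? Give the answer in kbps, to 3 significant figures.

t_tx = L/R = 1096/10100000000 = 1.08515e-07 s.
t_prop = 2550000/200000000 = 0.01275 s; RTT = 0.0255 s.
Cycle = t_tx + RTT = 0.0255001 s.
Throughput = L / cycle = 1096 / 0.0255001 = 43.0 kbps.

43.0 kbps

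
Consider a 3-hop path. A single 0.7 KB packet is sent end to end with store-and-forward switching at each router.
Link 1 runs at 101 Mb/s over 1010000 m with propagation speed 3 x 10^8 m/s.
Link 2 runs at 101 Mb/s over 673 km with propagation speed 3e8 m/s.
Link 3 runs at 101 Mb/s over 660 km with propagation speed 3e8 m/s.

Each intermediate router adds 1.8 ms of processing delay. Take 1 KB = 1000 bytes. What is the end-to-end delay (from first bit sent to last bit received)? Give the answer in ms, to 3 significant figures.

L = 5600 bits.
Transmission delay per hop = L/R = 5600/101000000 = 0.0554455 ms; 3 hops → 0.166337 ms.
Propagation delays (d/s per hop): 3.36667, 2.24333, 2.2 ms; sum = 7.81 ms.
Processing at 2 router(s): 2 × 1.8 ms = 3.6 ms.
End-to-end = 11.6 ms.

11.6 ms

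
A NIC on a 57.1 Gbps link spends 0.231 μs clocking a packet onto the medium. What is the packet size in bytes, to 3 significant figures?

1650 bytes

L = R × t_tx = 57100000000 b/s × 2.31e-07 s = 13190.1 bits.
In bytes: 13190.1 / 8 = 1650 bytes.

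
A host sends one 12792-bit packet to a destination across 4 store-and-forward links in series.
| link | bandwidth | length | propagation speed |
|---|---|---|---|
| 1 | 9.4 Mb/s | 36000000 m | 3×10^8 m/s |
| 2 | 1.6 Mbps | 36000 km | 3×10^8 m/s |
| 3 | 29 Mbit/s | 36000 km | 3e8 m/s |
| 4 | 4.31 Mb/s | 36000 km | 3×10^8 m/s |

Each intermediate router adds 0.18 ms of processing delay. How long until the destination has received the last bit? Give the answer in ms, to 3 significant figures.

Transmission delays (L/R per hop): 1.36085, 7.995, 0.441103, 2.96798 ms; sum = 12.7649 ms.
Propagation delays (d/s per hop): 120, 120, 120, 120 ms; sum = 480 ms.
Processing at 3 router(s): 3 × 0.18 ms = 0.54 ms.
End-to-end = 493 ms.

493 ms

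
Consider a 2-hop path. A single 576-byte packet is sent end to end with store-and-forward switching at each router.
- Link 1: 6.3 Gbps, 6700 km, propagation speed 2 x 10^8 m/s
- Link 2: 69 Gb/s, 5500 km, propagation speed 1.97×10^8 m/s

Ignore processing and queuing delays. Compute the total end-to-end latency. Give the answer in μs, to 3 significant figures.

L = 576 × 8 = 4608 bits.
Transmission delays (L/R per hop): 0.731429, 0.0667826 μs; sum = 0.798211 μs.
Propagation delays (d/s per hop): 33500, 27918.8 μs; sum = 61418.8 μs.
End-to-end = 61400 μs.

61400 μs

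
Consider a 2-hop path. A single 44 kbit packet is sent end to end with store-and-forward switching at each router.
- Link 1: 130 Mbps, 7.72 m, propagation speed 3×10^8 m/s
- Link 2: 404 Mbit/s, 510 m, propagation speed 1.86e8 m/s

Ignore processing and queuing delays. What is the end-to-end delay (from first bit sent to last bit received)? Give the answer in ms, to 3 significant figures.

0.450 ms

L = 44000 bits.
Transmission delays (L/R per hop): 0.338462, 0.108911 ms; sum = 0.447372 ms.
Propagation delays (d/s per hop): 2.57333e-05, 0.00274194 ms; sum = 0.00276767 ms.
End-to-end = 0.450 ms.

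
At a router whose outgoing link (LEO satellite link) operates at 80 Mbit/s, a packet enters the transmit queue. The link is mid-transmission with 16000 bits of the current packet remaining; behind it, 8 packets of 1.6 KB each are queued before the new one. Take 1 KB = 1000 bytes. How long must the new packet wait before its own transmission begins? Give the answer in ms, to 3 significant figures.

Each queued packet: L/R = 12800/80000000 = 0.16 ms.
8 queued → 1.28 ms.
Plus remaining 16000 bits of current packet: 0.2 ms.
Queuing delay = 1.48 ms.

1.48 ms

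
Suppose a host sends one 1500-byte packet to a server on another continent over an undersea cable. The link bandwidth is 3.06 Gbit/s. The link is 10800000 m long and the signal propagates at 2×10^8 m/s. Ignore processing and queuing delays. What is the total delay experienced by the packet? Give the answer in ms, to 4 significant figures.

L = 1500 × 8 = 12000 bits.
Transmission delay = L/R = 12000 / 3060000000 = 0.00392157 ms.
Propagation delay = d/s = 10800000 m / 200000000 m/s = 54 ms.
Total = 54.00 ms.

54.00 ms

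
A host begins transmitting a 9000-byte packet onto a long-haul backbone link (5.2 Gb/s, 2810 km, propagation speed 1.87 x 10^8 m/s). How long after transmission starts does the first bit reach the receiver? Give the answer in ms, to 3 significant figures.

15.0 ms

First bit experiences only propagation delay: d/s = 2810000/187000000 = 15.0 ms.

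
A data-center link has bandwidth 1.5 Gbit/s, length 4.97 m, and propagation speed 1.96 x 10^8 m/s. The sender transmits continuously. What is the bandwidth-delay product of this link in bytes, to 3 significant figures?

Propagation delay = 4.97 / 196000000 = 2.53571e-08 s.
BDP = R × t_prop = 1500000000 × 2.53571e-08 = 38.0357 bits.
In bytes: 38.0357/8 = 4.75 bytes.

4.75 bytes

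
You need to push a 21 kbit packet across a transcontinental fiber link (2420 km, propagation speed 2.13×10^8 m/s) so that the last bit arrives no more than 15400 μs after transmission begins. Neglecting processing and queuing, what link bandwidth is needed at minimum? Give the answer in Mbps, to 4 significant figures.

Propagation delay = 2420000 / 213000000 = 11361.5 μs.
Transmission budget = 15400 − 11361.5 = 4038.5 μs.
R ≥ L / t_tx = 21000 bits / 0.0040385 s = 5.200 Mbps.

5.200 Mbps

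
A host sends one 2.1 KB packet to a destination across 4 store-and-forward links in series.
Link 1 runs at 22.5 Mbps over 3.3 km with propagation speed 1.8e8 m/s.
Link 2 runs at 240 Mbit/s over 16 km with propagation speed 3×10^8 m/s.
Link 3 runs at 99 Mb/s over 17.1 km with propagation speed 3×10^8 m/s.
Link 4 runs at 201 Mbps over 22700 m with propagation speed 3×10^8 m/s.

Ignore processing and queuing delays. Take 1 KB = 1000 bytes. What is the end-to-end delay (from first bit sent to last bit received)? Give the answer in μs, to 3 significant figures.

L = 16800 bits.
Transmission delays (L/R per hop): 746.667, 70, 169.697, 83.5821 μs; sum = 1069.95 μs.
Propagation delays (d/s per hop): 18.3333, 53.3333, 57, 75.6667 μs; sum = 204.333 μs.
End-to-end = 1270 μs.

1270 μs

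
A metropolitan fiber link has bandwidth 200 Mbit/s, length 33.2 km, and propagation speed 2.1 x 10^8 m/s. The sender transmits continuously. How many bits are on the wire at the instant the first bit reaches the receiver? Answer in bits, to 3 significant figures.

31600 bits

Propagation delay = 33200 / 210000000 = 0.000158095 s.
BDP = R × t_prop = 200000000 × 0.000158095 = 31619 bits.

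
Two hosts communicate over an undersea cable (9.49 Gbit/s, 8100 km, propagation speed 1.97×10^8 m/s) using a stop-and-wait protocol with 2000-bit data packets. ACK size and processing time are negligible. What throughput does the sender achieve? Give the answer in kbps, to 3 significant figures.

t_tx = L/R = 2000/9490000000 = 2.10748e-07 s.
t_prop = 8100000/197000000 = 0.0411168 s; RTT = 0.0822335 s.
Cycle = t_tx + RTT = 0.0822337 s.
Throughput = L / cycle = 2000 / 0.0822337 = 24.3 kbps.

24.3 kbps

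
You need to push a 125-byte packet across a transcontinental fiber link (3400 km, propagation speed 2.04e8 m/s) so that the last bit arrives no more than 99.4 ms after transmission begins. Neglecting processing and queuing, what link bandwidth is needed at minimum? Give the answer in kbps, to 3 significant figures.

L = 1000 bits.
Propagation delay = 3400000 / 204000000 = 16.6667 ms.
Transmission budget = 99.4 − 16.6667 = 82.7333 ms.
R ≥ L / t_tx = 1000 bits / 0.0827333 s = 12.1 kbps.

12.1 kbps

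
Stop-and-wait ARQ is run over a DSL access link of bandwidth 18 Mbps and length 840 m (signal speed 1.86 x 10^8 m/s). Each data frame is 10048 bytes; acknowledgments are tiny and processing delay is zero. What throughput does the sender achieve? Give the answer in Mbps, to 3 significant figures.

18.0 Mbps

t_tx = L/R = 80384/18000000 = 0.00446578 s.
t_prop = 840/186000000 = 4.51613e-06 s; RTT = 9.03226e-06 s.
Cycle = t_tx + RTT = 0.00447481 s.
Throughput = L / cycle = 80384 / 0.00447481 = 18.0 Mbps.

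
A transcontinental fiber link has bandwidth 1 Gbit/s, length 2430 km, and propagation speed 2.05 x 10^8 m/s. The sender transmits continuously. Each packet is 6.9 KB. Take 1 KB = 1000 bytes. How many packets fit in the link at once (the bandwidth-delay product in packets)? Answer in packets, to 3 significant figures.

215 packets

Propagation delay = 2430000 / 2.05e+08 = 0.0118537 s.
BDP = R × t_prop = 1000000000 × 0.0118537 = 11853700 bits.
In packets of 55200 bits: 215 packets.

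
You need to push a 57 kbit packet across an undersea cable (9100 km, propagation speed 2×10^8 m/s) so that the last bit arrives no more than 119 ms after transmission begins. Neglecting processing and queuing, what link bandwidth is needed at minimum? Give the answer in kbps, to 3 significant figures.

Propagation delay = 9100000 / 200000000 = 45.5 ms.
Transmission budget = 119 − 45.5 = 73.5 ms.
R ≥ L / t_tx = 57000 bits / 0.0735 s = 776 kbps.

776 kbps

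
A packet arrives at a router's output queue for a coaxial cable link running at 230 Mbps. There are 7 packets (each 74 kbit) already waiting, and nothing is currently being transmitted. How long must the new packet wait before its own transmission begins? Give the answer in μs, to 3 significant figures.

Each queued packet: L/R = 74000/230000000 = 321.739 μs.
7 queued → 2252.17 μs.
Queuing delay = 2250 μs.

2250 μs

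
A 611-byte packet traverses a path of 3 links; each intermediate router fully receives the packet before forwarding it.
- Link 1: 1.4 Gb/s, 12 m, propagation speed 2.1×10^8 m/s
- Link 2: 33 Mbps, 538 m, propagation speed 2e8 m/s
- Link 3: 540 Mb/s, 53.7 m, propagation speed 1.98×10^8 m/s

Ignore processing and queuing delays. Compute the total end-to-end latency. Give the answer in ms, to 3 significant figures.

0.164 ms

L = 611 × 8 = 4888 bits.
Transmission delays (L/R per hop): 0.00349143, 0.148121, 0.00905185 ms; sum = 0.160664 ms.
Propagation delays (d/s per hop): 5.71429e-05, 0.00269, 0.000271212 ms; sum = 0.00301835 ms.
End-to-end = 0.164 ms.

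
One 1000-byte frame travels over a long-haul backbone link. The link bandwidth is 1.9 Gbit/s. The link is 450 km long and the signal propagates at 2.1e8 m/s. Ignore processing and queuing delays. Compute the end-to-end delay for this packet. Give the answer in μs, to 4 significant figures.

L = 1000 × 8 = 8000 bits.
Transmission delay = L/R = 8000 / 1900000000 = 4.21053 μs.
Propagation delay = d/s = 450000 m / 210000000 m/s = 2142.86 μs.
Total = 2147 μs.

2147 μs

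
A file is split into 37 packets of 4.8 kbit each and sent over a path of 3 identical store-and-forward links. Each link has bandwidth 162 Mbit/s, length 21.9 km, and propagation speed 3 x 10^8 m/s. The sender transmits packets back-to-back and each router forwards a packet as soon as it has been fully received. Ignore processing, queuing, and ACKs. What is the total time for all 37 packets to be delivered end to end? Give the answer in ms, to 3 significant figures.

1.37 ms

Per-hop transmission t_tx = L/R = 4800/162000000 = 0.0296296 ms.
Per-hop propagation t_prop = 21900/300000000 = 0.073 ms.
Pipeline fill: first packet needs 3·t_tx to clear all hops; remaining 36 packets each add one t_tx.
Total = (3+37-1)·t_tx + 3·t_prop = 39·0.0296296 + 3·0.073 = 1.37 ms.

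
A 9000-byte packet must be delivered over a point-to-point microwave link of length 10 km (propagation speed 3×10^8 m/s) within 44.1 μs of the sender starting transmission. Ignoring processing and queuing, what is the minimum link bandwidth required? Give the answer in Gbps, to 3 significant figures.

6.69 Gbps

L = 72000 bits.
Propagation delay = 10000 / 300000000 = 33.3333 μs.
Transmission budget = 44.1 − 33.3333 = 10.7667 μs.
R ≥ L / t_tx = 72000 bits / 1.07667e-05 s = 6.69 Gbps.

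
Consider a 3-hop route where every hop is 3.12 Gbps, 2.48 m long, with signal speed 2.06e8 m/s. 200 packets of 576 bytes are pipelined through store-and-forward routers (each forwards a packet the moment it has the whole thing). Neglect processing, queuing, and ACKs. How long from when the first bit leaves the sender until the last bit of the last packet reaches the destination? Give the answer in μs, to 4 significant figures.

Per-hop transmission t_tx = L/R = 4608/3120000000 = 1.47692 μs.
Per-hop propagation t_prop = 2.48/206000000 = 0.0120388 μs.
Pipeline fill: first packet needs 3·t_tx to clear all hops; remaining 199 packets each add one t_tx.
Total = (3+200-1)·t_tx + 3·t_prop = 202·1.47692 + 3·0.0120388 = 298.4 μs.

298.4 μs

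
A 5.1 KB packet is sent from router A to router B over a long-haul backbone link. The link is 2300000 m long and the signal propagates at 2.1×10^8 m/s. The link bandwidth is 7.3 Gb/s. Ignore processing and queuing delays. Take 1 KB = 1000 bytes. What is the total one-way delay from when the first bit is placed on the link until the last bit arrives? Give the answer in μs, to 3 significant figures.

L = 40800 bits.
Transmission delay = L/R = 40800 / 7300000000 = 5.58904 μs.
Propagation delay = d/s = 2300000 m / 210000000 m/s = 10952.4 μs.
Total = 11000 μs.

11000 μs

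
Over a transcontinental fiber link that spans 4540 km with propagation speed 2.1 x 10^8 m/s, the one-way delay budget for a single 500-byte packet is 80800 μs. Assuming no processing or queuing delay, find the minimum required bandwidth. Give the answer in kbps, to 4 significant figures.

L = 4000 bits.
Propagation delay = 4540000 / 210000000 = 21619 μs.
Transmission budget = 80800 − 21619 = 59181 μs.
R ≥ L / t_tx = 4000 bits / 0.059181 s = 67.59 kbps.

67.59 kbps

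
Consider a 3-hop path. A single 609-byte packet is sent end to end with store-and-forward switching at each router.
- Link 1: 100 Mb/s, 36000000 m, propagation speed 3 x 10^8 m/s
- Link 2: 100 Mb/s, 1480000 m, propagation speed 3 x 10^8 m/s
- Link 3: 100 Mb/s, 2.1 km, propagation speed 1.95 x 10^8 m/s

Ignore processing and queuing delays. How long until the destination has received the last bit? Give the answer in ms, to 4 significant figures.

L = 609 × 8 = 4872 bits.
Transmission delay per hop = L/R = 4872/100000000 = 0.04872 ms; 3 hops → 0.14616 ms.
Propagation delays (d/s per hop): 120, 4.93333, 0.0107692 ms; sum = 124.944 ms.
End-to-end = 125.1 ms.

125.1 ms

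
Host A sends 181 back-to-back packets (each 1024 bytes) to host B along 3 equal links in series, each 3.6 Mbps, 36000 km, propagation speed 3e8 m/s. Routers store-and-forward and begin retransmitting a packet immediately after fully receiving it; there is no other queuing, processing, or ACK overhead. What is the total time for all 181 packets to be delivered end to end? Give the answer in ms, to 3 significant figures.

776 ms

Per-hop transmission t_tx = L/R = 8192/3600000 = 2.27556 ms.
Per-hop propagation t_prop = 36000000/300000000 = 120 ms.
Pipeline fill: first packet needs 3·t_tx to clear all hops; remaining 180 packets each add one t_tx.
Total = (3+181-1)·t_tx + 3·t_prop = 183·2.27556 + 3·120 = 776 ms.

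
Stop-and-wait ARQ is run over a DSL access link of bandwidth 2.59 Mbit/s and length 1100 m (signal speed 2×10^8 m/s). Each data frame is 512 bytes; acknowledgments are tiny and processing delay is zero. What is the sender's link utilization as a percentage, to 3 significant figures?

99.3 %

t_tx = L/R = 4096/2590000 = 0.00158147 s.
t_prop = 1100/200000000 = 5.5e-06 s; RTT = 1.1e-05 s.
Cycle = t_tx + RTT = 0.00159247 s.
Utilization = t_tx / cycle = 0.00158147/0.00159247 = 99.3 %.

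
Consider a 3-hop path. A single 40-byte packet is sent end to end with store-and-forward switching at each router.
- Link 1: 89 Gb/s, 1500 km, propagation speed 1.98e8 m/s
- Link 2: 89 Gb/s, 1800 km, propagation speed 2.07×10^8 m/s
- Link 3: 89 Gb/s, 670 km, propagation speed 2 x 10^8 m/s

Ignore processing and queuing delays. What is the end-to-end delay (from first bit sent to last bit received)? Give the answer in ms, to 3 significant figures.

L = 40 × 8 = 320 bits.
Transmission delay per hop = L/R = 320/89000000000 = 3.59551e-06 ms; 3 hops → 1.07865e-05 ms.
Propagation delays (d/s per hop): 7.57576, 8.69565, 3.35 ms; sum = 19.6214 ms.
End-to-end = 19.6 ms.

19.6 ms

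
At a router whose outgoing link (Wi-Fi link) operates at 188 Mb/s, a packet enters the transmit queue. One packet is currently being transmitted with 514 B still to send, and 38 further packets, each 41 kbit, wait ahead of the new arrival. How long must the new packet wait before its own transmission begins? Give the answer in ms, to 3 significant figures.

Each queued packet: L/R = 41000/188000000 = 0.218085 ms.
38 queued → 8.28723 ms.
Plus remaining 4112 bits of current packet: 0.0218723 ms.
Queuing delay = 8.31 ms.

8.31 ms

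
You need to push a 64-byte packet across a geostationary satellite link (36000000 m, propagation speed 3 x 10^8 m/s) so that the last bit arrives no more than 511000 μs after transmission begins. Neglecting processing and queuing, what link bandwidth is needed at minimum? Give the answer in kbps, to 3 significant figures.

L = 512 bits.
Propagation delay = 36000000 / 300000000 = 120000 μs.
Transmission budget = 511000 − 120000 = 391000 μs.
R ≥ L / t_tx = 512 bits / 0.391 s = 1.31 kbps.

1.31 kbps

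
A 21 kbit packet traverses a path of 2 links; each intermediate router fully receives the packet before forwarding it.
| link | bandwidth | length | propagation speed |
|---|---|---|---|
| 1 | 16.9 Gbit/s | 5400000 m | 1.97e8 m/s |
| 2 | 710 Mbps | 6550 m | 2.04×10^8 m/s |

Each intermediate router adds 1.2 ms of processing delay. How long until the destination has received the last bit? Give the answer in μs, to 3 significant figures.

L = 21000 bits.
Transmission delays (L/R per hop): 1.2426, 29.5775 μs; sum = 30.8201 μs.
Propagation delays (d/s per hop): 27411.2, 32.1078 μs; sum = 27443.3 μs.
Processing at 1 router(s): 1 × 1.2 ms = 1200 μs.
End-to-end = 28700 μs.

28700 μs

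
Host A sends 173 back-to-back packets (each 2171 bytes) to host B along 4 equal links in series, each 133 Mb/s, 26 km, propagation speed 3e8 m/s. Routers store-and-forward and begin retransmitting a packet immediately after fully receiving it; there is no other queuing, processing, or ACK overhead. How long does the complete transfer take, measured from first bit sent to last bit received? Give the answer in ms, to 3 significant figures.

23.3 ms

Per-hop transmission t_tx = L/R = 17368/133000000 = 0.130586 ms.
Per-hop propagation t_prop = 26000/300000000 = 0.0866667 ms.
Pipeline fill: first packet needs 4·t_tx to clear all hops; remaining 172 packets each add one t_tx.
Total = (4+173-1)·t_tx + 4·t_prop = 176·0.130586 + 4·0.0866667 = 23.3 ms.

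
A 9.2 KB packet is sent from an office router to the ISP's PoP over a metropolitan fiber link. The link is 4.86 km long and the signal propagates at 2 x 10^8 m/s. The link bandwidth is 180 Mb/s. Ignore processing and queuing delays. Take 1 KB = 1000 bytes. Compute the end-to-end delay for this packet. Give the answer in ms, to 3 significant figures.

0.433 ms

L = 73600 bits.
Transmission delay = L/R = 73600 / 180000000 = 0.408889 ms.
Propagation delay = d/s = 4860 m / 200000000 m/s = 0.0243 ms.
Total = 0.433 ms.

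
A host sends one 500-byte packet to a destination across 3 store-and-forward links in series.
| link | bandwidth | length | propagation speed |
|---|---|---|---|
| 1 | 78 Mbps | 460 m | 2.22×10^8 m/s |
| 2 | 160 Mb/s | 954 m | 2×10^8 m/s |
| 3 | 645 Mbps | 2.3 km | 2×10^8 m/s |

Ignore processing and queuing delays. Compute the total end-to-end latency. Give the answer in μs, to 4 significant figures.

L = 500 × 8 = 4000 bits.
Transmission delays (L/R per hop): 51.2821, 25, 6.20155 μs; sum = 82.4836 μs.
Propagation delays (d/s per hop): 2.07207, 4.77, 11.5 μs; sum = 18.3421 μs.
End-to-end = 100.8 μs.

100.8 μs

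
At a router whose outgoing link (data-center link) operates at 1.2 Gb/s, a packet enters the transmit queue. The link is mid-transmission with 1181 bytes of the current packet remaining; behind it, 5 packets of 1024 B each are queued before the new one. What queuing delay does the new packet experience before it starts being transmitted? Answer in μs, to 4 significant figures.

Each queued packet: L/R = 8192/1200000000 = 6.82667 μs.
5 queued → 34.1333 μs.
Plus remaining 9448 bits of current packet: 7.87333 μs.
Queuing delay = 42.01 μs.

42.01 μs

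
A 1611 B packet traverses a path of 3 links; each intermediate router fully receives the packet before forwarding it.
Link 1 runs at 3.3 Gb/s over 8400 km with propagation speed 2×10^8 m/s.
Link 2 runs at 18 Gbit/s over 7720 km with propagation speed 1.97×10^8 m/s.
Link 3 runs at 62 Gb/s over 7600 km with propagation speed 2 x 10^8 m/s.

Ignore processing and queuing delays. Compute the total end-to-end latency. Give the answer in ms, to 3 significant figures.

L = 1611 × 8 = 12888 bits.
Transmission delays (L/R per hop): 0.00390545, 0.000716, 0.000207871 ms; sum = 0.00482933 ms.
Propagation delays (d/s per hop): 42, 39.1878, 38 ms; sum = 119.188 ms.
End-to-end = 119 ms.

119 ms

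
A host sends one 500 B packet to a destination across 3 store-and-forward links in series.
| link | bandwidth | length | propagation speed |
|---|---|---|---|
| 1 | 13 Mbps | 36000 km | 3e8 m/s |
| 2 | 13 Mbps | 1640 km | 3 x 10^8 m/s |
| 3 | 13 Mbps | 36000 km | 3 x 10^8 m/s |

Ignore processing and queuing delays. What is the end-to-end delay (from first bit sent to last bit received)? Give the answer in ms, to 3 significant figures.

L = 500 × 8 = 4000 bits.
Transmission delay per hop = L/R = 4000/13000000 = 0.307692 ms; 3 hops → 0.923077 ms.
Propagation delays (d/s per hop): 120, 5.46667, 120 ms; sum = 245.467 ms.
End-to-end = 246 ms.

246 ms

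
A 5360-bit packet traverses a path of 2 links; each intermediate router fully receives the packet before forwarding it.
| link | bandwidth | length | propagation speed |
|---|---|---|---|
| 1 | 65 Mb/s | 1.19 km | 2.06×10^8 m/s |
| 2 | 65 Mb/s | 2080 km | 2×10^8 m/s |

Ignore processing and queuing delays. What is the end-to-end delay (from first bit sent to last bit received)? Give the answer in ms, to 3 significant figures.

10.6 ms

Transmission delay per hop = L/R = 5360/65000000 = 0.0824615 ms; 2 hops → 0.164923 ms.
Propagation delays (d/s per hop): 0.0057767, 10.4 ms; sum = 10.4058 ms.
End-to-end = 10.6 ms.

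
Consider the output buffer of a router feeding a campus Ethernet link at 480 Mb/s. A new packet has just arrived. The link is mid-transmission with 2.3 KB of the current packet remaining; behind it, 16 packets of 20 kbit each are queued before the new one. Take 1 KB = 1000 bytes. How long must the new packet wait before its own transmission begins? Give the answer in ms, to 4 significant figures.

0.7050 ms

Each queued packet: L/R = 20000/480000000 = 0.0416667 ms.
16 queued → 0.666667 ms.
Plus remaining 18400 bits of current packet: 0.0383333 ms.
Queuing delay = 0.7050 ms.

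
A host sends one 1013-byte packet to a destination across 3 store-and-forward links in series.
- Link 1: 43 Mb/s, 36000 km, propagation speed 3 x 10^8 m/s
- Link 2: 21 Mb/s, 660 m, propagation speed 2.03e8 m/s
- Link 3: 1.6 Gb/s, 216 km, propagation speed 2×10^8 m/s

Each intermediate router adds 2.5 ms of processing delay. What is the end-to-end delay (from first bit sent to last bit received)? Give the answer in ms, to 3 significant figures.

L = 1013 × 8 = 8104 bits.
Transmission delays (L/R per hop): 0.188465, 0.385905, 0.005065 ms; sum = 0.579435 ms.
Propagation delays (d/s per hop): 120, 0.00325123, 1.08 ms; sum = 121.083 ms.
Processing at 2 router(s): 2 × 2.5 ms = 5 ms.
End-to-end = 127 ms.

127 ms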